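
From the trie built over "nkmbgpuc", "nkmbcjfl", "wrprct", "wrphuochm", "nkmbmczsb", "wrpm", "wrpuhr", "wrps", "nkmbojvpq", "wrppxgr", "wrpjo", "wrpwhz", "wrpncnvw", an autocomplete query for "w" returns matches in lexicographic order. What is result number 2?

DFS of the "w" subtree visits, in order: "wrphuochm", "wrpjo", "wrpm", "wrpncnvw", "wrppxgr", "wrprct", "wrps", "wrpuhr", "wrpwhz"
Position 2: wrpjo

wrpjo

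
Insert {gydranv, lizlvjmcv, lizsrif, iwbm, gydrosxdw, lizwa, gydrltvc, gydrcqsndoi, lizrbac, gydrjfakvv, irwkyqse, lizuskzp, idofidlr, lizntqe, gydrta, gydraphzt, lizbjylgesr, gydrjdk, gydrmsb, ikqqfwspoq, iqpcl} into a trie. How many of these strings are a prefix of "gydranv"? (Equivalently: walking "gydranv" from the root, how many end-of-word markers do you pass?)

Traverse "gydranv" character by character; count nodes along the way that are marked as word ends.
Prefixes of the query that are stored words: "gydranv"
Count: 1

1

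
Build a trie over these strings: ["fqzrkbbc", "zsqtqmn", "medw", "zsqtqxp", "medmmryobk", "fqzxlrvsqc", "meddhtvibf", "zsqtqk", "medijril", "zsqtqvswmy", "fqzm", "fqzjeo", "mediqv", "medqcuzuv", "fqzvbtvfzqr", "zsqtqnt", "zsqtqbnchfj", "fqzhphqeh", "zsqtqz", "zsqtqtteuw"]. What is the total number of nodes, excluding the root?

For each word, the new-node count is its length minus the longest prefix already in the trie:
  "fqzrkbbc" → 8 new (f, q, z, r, k, b, b, c)
  "zsqtqmn" → 7 new (z, s, q, t, q, m, n)
  "medw" → 4 new (m, e, d, w)
  "zsqtqxp" → prefix "zsqtq" already present; 2 new (x, p)
  "medmmryobk" → prefix "med" already present; 7 new (m, m, r, y, o, b, k)
  "fqzxlrvsqc" → prefix "fqz" already present; 7 new (x, l, r, v, s, q, c)
  "meddhtvibf" → prefix "med" already present; 7 new (d, h, t, v, i, b, f)
  "zsqtqk" → prefix "zsqtq" already present; 1 new (k)
  "medijril" → prefix "med" already present; 5 new (i, j, r, i, l)
  "zsqtqvswmy" → prefix "zsqtq" already present; 5 new (v, s, w, m, y)
  "fqzm" → prefix "fqz" already present; 1 new (m)
  "fqzjeo" → prefix "fqz" already present; 3 new (j, e, o)
  "mediqv" → prefix "medi" already present; 2 new (q, v)
  "medqcuzuv" → prefix "med" already present; 6 new (q, c, u, z, u, v)
  "fqzvbtvfzqr" → prefix "fqz" already present; 8 new (v, b, t, v, f, z, q, r)
  "zsqtqnt" → prefix "zsqtq" already present; 2 new (n, t)
  "zsqtqbnchfj" → prefix "zsqtq" already present; 6 new (b, n, c, h, f, j)
  "fqzhphqeh" → prefix "fqz" already present; 6 new (h, p, h, q, e, h)
  "zsqtqz" → prefix "zsqtq" already present; 1 new (z)
  "zsqtqtteuw" → prefix "zsqtq" already present; 5 new (t, t, e, u, w)
Total nodes = 8 + 7 + 4 + 2 + 7 + 7 + 7 + 1 + 5 + 5 + 1 + 3 + 2 + 6 + 8 + 2 + 6 + 6 + 1 + 5 = 93

93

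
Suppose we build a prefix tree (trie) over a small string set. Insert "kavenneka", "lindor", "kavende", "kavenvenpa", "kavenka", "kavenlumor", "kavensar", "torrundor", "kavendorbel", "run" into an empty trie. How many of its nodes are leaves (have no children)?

Leaves are exactly the stored words that no other stored word extends.
Those words: "kavende", "kavendorbel", "kavenka", "kavenlumor", "kavenneka", "kavensar", "kavenvenpa", "lindor", "run", "torrundor"
Leaf count: 10

10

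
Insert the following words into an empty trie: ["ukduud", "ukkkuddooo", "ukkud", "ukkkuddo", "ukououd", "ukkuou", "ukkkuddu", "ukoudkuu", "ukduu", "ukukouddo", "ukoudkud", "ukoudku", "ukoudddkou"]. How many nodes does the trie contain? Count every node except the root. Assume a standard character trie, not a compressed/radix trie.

41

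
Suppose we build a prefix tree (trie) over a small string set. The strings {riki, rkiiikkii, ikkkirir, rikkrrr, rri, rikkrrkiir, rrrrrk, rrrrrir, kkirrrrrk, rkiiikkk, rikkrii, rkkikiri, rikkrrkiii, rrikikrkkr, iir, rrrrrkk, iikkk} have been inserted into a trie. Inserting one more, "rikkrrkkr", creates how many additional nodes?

2

"rikkrrk" is already a path in the trie; the remaining "kr" must be added.
So 9 − 7 = 2 new nodes.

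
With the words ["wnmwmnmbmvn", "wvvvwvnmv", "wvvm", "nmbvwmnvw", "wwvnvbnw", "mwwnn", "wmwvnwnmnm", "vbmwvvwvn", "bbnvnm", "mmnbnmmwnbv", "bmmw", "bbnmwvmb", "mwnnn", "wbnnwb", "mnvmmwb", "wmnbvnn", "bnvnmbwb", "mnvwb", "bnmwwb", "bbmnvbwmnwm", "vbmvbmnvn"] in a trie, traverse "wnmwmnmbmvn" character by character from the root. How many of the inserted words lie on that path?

Check each prefix of "wnmwmnmbmvn" against the stored set — each match is an end-marker on the path.
Prefixes of the query that are stored words: "wnmwmnmbmvn"
Count: 1

1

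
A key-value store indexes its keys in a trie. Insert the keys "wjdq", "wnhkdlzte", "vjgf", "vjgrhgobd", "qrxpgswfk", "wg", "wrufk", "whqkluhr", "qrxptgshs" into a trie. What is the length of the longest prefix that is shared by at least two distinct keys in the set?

Equivalently: take the maximum, over all pairs, of their longest common prefix length.
e.g. "qrxpgswfk" and "qrxptgshs" share the prefix "qrxp" of length 4; no pair shares a longer one.
Longest shared-prefix length: 4

4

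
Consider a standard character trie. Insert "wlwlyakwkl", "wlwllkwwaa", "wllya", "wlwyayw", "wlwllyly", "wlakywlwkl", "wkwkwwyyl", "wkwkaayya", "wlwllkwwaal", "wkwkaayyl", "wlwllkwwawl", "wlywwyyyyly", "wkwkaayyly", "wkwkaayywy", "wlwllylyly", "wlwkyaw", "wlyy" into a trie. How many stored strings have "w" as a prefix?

17

Traverse to the node for "w", then collect every word in that subtree.
Matches: "wkwkaayya", "wkwkaayyl", "wkwkaayyly", "wkwkaayywy", "wkwkwwyyl", "wlakywlwkl", "wllya", "wlwkyaw", "wlwllkwwaa", "wlwllkwwaal", "wlwllkwwawl", "wlwllyly", "wlwllylyly", "wlwlyakwkl", "wlwyayw", "wlywwyyyyly", "wlyy"
Count: 17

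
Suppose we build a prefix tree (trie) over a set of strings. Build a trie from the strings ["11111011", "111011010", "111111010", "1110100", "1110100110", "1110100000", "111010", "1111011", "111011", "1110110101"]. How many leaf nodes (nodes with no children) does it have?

6

Leaves are exactly the stored words that no other stored word extends.
Those words: "1110100000", "1110100110", "1110110101", "1111011", "11111011", "111111010"
Leaf count: 6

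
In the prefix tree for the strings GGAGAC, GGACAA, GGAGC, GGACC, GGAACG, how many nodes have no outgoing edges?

A leaf is a node with no children — equivalently, the end of a word that is not a proper prefix of any other stored word.
Those words: "GGAACG", "GGACAA", "GGACC", "GGAGAC", "GGAGC"
Leaf count: 5

5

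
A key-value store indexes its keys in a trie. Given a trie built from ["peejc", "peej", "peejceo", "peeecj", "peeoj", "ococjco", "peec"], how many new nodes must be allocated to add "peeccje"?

3

The longest prefix of "peeccje" already in the trie is "peec" (length 4).
So 7 − 4 = 3 new nodes.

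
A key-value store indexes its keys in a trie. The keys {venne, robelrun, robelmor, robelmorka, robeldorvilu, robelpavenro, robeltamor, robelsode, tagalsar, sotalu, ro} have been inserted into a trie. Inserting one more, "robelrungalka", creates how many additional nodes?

Walking "robelrungalka" from the root, the first 8 characters ("robelrun") follow existing edges; "g" is the first miss.
New nodes needed: |"robelrungalka"| − 8 = 13 − 8 = 5.

5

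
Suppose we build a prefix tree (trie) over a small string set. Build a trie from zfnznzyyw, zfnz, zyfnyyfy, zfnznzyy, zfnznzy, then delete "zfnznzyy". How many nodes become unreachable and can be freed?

After clearing the end-marker at "zfnznzyy", prune upward until reaching a node still needed by another word.
Every node on "zfnznzyy" is still needed (e.g. by "zfnznzyyw"), so nothing is freed.
Nodes removed: 0

0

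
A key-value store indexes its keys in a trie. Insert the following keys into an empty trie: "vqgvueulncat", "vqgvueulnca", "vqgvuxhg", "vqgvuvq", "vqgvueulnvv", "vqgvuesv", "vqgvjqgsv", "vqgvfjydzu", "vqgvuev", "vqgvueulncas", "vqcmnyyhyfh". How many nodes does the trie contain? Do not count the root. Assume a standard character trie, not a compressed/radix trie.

43

For each word, the new-node count is its length minus the longest prefix already in the trie:
  "vqgvueulncat" → 12 new (v, q, g, v, u, e, u, l, n, c, a, t)
  "vqgvueulnca" → prefix "vqgvueulnca" already present; 0 new (none)
  "vqgvuxhg" → prefix "vqgvu" already present; 3 new (x, h, g)
  "vqgvuvq" → prefix "vqgvu" already present; 2 new (v, q)
  "vqgvueulnvv" → prefix "vqgvueuln" already present; 2 new (v, v)
  "vqgvuesv" → prefix "vqgvue" already present; 2 new (s, v)
  "vqgvjqgsv" → prefix "vqgv" already present; 5 new (j, q, g, s, v)
  "vqgvfjydzu" → prefix "vqgv" already present; 6 new (f, j, y, d, z, u)
  "vqgvuev" → prefix "vqgvue" already present; 1 new (v)
  "vqgvueulncas" → prefix "vqgvueulnca" already present; 1 new (s)
  "vqcmnyyhyfh" → prefix "vq" already present; 9 new (c, m, n, y, y, h, y, f, h)
Total nodes = 12 + 0 + 3 + 2 + 2 + 2 + 5 + 6 + 1 + 1 + 9 = 43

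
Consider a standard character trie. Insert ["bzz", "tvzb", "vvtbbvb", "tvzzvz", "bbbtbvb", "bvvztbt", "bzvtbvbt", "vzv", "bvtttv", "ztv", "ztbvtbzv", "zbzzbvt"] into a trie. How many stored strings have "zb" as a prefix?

Walk to "zb"; the words in its subtree are exactly those with that prefix.
Matches: "zbzzbvt"
Count: 1

1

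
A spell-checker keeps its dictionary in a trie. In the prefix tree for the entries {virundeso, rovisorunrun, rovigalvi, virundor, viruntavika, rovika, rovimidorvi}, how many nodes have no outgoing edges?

7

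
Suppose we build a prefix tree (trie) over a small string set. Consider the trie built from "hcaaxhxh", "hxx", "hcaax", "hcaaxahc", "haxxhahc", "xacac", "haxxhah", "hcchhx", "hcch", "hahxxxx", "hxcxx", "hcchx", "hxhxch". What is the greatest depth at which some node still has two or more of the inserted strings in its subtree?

7

Look for the deepest trie node that still has at least two words in its subtree.
e.g. "haxxhah" and "haxxhahc" share the prefix "haxxhah" of length 7; no pair shares a longer one.
Longest shared-prefix length: 7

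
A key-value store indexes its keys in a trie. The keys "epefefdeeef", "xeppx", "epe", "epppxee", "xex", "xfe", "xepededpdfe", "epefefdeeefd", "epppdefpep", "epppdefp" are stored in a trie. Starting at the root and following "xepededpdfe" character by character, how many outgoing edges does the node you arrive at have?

Walk "xepededpdfe" from the root, arriving at one node.
No stored string extends past "xepededpdfe".
That node has 0 child edges.

0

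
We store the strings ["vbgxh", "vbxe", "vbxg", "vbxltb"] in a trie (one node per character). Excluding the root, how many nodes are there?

11

Insert word by word; a character creates a node only if that edge doesn't already exist:
  "vbgxh" → 5 new (v, b, g, x, h)
  "vbxe" → prefix "vb" already present; 2 new (x, e)
  "vbxg" → prefix "vbx" already present; 1 new (g)
  "vbxltb" → prefix "vbx" already present; 3 new (l, t, b)
Total nodes = 5 + 2 + 1 + 3 = 11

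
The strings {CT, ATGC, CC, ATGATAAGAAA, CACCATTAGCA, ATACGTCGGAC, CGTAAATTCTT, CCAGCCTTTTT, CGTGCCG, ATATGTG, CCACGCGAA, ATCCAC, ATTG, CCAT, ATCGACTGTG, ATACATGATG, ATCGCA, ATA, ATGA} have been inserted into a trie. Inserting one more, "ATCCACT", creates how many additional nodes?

"ATCCAC" is already a path in the trie; the remaining "T" must be added.
Each of the 1 remaining characters creates one node.

1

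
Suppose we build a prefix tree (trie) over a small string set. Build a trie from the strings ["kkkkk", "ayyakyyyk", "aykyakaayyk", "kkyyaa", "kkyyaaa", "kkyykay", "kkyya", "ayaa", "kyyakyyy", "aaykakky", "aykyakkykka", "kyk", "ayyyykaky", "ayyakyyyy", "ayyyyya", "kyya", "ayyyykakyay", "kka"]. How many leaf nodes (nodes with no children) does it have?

14

Leaves are exactly the stored words that no other stored word extends.
Those words: "aaykakky", "ayaa", "aykyakaayyk", "aykyakkykka", "ayyakyyyk", "ayyakyyyy", "ayyyykakyay", "ayyyyya", "kka", "kkkkk", "kkyyaaa", "kkyykay", "kyk", "kyyakyyy"
Leaf count: 14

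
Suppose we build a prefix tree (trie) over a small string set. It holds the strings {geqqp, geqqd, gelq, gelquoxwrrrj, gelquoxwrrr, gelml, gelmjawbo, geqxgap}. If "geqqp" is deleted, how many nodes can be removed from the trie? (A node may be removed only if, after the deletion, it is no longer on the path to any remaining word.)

A node on "geqqp"'s path can go only if nothing else ends at it or branches off below it.
The suffix "p" (1 node) is used only by "geqqp"; the node for "geqq" still has the child "d", so pruning stops there.
Nodes removed: 1

1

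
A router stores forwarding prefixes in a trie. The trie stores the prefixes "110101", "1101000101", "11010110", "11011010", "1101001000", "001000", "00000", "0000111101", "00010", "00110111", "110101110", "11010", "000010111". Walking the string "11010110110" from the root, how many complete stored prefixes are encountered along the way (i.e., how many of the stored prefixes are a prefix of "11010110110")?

3

Walk "11010110110" from the root; an end-of-word marker is hit whenever a stored word is a prefix of "11010110110".
Prefixes of the query that are stored words: "11010", "110101", "11010110"
Count: 3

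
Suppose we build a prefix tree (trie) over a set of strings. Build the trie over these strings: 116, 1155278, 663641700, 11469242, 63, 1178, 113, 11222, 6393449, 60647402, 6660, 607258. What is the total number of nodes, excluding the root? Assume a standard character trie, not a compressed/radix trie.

Count nodes per top-level branch (shared prefixes stored once):
  '1'-branch (11222, 113, 11469242, 1155278, 116, 1178): 20 nodes
  '6'-branch (60647402, 607258, 63, 6393449, 663641700, 6660): 28 nodes
Sum: 48

48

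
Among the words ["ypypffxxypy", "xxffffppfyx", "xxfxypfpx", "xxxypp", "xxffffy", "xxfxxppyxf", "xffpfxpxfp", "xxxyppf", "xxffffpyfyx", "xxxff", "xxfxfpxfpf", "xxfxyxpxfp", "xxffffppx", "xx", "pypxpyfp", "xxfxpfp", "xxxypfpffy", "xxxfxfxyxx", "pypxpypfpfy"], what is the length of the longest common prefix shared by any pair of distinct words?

Look for the deepest trie node that still has at least two words in its subtree.
"xxffffppfyx" and "xxffffppx" agree on "xxffffpp" (8 characters) before diverging; nothing deeper is shared.
Longest shared-prefix length: 8

8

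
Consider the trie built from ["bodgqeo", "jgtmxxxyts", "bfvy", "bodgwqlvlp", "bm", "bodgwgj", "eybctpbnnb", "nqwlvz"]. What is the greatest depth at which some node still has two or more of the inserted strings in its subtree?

5

Equivalently: take the maximum, over all pairs, of their longest common prefix length.
"bodgwgj" and "bodgwqlvlp" agree on "bodgw" (5 characters) before diverging; nothing deeper is shared.
Longest shared-prefix length: 5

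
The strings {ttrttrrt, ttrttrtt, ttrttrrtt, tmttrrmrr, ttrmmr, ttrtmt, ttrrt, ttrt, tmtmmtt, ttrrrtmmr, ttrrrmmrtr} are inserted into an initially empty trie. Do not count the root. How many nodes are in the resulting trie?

40

Trie structure (* marks end of a word):
(root)
└─ t
   ├─ m
   │  └─ t
   │     ├─ m
   │     │  └─ m
   │     │     └─ t
   │     │        └─ t *
   │     └─ t
   │        └─ r
   │           └─ r
   │              └─ m
   │                 └─ r
   │                    └─ r *
   └─ t
      └─ r
         ├─ m
         │  └─ m
         │     └─ r *
         ├─ r
         │  ├─ r
         │  │  ├─ m
         │  │  │  └─ m
         │  │  │     └─ r
         │  │  │        └─ t
         │  │  │           └─ r *
         │  │  └─ t
         │  │     └─ m
         │  │        └─ m
         │  │           └─ r *
         │  └─ t *
         └─ t *
            ├─ m
            │  └─ t *
            └─ t
               └─ r
                  ├─ r
                  │  └─ t *
                  │     └─ t *
                  └─ t
                     └─ t *
Counting every labelled node above: 40.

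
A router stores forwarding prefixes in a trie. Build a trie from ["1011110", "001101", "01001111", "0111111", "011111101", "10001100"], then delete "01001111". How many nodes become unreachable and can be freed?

After clearing the end-marker at "01001111", prune upward until reaching a node still needed by another word.
The suffix "001111" (6 nodes) is used only by "01001111"; the node for "01" still has the child "1", so pruning stops there.
Nodes removed: 6

6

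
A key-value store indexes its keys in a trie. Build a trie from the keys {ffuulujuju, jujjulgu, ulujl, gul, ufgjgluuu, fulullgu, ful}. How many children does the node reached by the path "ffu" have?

Follow the path "ffu" to its node, then look at its outgoing edges.
Distinct next characters after "ffu": u.
That node has 1 child edge.

1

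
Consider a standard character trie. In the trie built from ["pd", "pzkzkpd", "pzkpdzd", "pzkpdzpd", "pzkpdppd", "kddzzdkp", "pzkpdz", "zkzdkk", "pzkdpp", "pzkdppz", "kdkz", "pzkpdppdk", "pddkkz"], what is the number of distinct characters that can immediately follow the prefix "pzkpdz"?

2

Follow the path "pzkpdz" to its node, then look at its outgoing edges.
Characters that immediately follow "pzkpdz" among the stored strings: {d, p}.
That node has 2 child edges.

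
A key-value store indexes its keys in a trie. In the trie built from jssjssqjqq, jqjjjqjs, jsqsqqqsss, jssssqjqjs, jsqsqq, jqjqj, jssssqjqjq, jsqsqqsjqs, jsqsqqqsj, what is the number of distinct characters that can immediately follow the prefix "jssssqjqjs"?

The children of the "jssssqjqjs" node are the distinct next characters among strings starting with "jssssqjqjs".
No stored string extends past "jssssqjqjs".
That node has 0 child edges.

0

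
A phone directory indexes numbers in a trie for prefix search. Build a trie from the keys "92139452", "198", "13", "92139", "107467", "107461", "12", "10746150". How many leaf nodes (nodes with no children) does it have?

6

A leaf is a node with no children — equivalently, the end of a word that is not a proper prefix of any other stored word.
Those words: "10746150", "107467", "12", "13", "198", "92139452"
Leaf count: 6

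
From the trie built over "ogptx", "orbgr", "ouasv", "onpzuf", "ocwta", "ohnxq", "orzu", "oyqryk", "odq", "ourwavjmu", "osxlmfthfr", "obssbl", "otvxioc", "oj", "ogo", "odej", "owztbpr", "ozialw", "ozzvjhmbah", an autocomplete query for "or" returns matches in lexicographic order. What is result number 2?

Filter for "or…" and sort: "orbgr", "orzu"
Position 2: orzu

orzu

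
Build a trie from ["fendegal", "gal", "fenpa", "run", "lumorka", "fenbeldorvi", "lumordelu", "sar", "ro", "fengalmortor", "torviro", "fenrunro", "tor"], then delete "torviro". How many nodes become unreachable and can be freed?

4

A node on "torviro"'s path can go only if nothing else ends at it or branches off below it.
The suffix "viro" (4 nodes) is used only by "torviro"; "tor" is itself a stored word, so pruning stops there.
Nodes removed: 4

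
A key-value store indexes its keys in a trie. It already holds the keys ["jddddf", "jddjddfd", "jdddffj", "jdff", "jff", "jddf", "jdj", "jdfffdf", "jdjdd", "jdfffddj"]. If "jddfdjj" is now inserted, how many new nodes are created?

"jddf" is already a path in the trie; the remaining "djj" must be added.
Each of the 3 remaining characters creates one node.

3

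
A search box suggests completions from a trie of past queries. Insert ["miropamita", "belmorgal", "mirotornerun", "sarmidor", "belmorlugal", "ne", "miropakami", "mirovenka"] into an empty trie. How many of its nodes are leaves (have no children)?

A leaf is a node with no children — equivalently, the end of a word that is not a proper prefix of any other stored word.
Those words: "belmorgal", "belmorlugal", "miropakami", "miropamita", "mirotornerun", "mirovenka", "ne", "sarmidor"
Leaf count: 8

8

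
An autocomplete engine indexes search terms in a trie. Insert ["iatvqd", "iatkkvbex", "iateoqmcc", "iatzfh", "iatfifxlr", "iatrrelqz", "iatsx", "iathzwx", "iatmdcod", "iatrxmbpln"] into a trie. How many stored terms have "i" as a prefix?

Filter for entries beginning with "i":
Matches: "iateoqmcc", "iatfifxlr", "iathzwx", "iatkkvbex", "iatmdcod", "iatrrelqz", "iatrxmbpln", "iatsx", "iatvqd", "iatzfh"
Count: 10

10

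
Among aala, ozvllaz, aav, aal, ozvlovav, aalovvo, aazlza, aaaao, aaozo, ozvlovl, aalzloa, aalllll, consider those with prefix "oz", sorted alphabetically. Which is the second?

ozvlovav

Filter for "oz…" and sort: "ozvllaz", "ozvlovav", "ozvlovl"
The 2nd is ozvlovav.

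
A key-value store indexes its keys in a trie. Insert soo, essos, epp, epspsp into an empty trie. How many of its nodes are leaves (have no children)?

Leaves are exactly the stored words that no other stored word extends.
Those words: "epp", "epspsp", "essos", "soo"
Leaf count: 4

4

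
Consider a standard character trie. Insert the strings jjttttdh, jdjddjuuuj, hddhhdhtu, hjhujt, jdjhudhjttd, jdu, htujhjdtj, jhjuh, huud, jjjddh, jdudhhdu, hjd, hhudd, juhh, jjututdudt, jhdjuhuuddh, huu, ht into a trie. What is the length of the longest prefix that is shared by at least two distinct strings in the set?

Equivalently: take the maximum, over all pairs, of their longest common prefix length.
e.g. "huu" and "huud" share the prefix "huu" of length 3; no pair shares a longer one.
Longest shared-prefix length: 3

3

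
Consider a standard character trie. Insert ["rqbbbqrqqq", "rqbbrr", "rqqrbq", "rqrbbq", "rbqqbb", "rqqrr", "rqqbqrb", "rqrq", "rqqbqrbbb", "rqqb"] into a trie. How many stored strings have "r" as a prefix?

10

Walk to "r"; the words in its subtree are exactly those with that prefix.
Words under "r": rbqqbb, rqbbbqrqqq, rqbbrr, rqqb, rqqbqrb, rqqbqrbbb, rqqrbq, rqqrr, rqrbbq, rqrq
Count: 10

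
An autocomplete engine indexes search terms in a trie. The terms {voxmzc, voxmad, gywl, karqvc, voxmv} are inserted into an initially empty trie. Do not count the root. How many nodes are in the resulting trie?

19

Count nodes per top-level branch (shared prefixes stored once):
  'g'-branch (gywl): 4 nodes
  'k'-branch (karqvc): 6 nodes
  'v'-branch (voxmad, voxmv, voxmzc): 9 nodes
Sum: 19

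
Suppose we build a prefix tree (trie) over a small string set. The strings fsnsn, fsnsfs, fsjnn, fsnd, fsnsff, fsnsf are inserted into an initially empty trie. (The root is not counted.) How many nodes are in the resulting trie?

Trie structure (* marks end of a word):
(root)
└─ f
   └─ s
      ├─ j
      │  └─ n
      │     └─ n *
      └─ n
         ├─ d *
         └─ s
            ├─ f *
            │  ├─ f *
            │  └─ s *
            └─ n *
Counting every labelled node above: 12.

12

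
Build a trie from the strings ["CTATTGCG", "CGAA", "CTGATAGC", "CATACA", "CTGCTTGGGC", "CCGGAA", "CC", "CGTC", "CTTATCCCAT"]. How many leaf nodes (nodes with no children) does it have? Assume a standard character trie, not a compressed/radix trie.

8

Leaves are exactly the stored words that no other stored word extends.
Those words: "CATACA", "CCGGAA", "CGAA", "CGTC", "CTATTGCG", "CTGATAGC", "CTGCTTGGGC", "CTTATCCCAT"
Leaf count: 8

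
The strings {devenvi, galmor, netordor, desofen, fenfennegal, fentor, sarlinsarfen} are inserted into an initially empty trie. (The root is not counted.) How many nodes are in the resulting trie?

Trace insertions, counting only characters that open a new branch:
  "devenvi" → 7 new (d, e, v, e, n, v, i)
  "galmor" → 6 new (g, a, l, m, o, r)
  "netordor" → 8 new (n, e, t, o, r, d, o, r)
  "desofen" → prefix "de" already present; 5 new (s, o, f, e, n)
  "fenfennegal" → 11 new (f, e, n, f, e, n, n, e, g, a, l)
  "fentor" → prefix "fen" already present; 3 new (t, o, r)
  "sarlinsarfen" → 12 new (s, a, r, l, i, n, s, a, r, f, e, n)
Total nodes = 7 + 6 + 8 + 5 + 11 + 3 + 12 = 52

52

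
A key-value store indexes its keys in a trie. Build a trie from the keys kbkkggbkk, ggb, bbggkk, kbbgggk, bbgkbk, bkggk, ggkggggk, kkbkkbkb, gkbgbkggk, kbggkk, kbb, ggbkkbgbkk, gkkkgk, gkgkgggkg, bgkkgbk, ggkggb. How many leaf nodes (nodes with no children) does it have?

14

Leaves are exactly the stored words that no other stored word extends.
Those words: "bbggkk", "bbgkbk", "bgkkgbk", "bkggk", "ggbkkbgbkk", "ggkggb", "ggkggggk", "gkbgbkggk", "gkgkgggkg", "gkkkgk", "kbbgggk", "kbggkk", "kbkkggbkk", "kkbkkbkb"
Leaf count: 14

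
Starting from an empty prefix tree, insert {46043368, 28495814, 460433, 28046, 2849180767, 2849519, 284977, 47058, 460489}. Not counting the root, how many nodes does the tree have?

35

Trie structure (* marks end of a word):
(root)
├─ 2
│  └─ 8
│     ├─ 0
│     │  └─ 4
│     │     └─ 6 *
│     └─ 4
│        └─ 9
│           ├─ 1
│           │  └─ 8
│           │     └─ 0
│           │        └─ 7
│           │           └─ 6
│           │              └─ 7 *
│           ├─ 5
│           │  ├─ 1
│           │  │  └─ 9 *
│           │  └─ 8
│           │     └─ 1
│           │        └─ 4 *
│           └─ 7
│              └─ 7 *
└─ 4
   ├─ 6
   │  └─ 0
   │     └─ 4
   │        ├─ 3
   │        │  └─ 3 *
   │        │     └─ 6
   │        │        └─ 8 *
   │        └─ 8
   │           └─ 9 *
   └─ 7
      └─ 0
         └─ 5
            └─ 8 *
Counting every labelled node above: 35.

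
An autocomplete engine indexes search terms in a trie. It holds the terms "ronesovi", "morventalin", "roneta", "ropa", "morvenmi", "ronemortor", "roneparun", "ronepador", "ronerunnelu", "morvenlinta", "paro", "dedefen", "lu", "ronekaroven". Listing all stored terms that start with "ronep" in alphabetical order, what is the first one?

Words with prefix "ronep", in lexicographic order: "ronepador", "roneparun"
The 1st is ronepador.

ronepador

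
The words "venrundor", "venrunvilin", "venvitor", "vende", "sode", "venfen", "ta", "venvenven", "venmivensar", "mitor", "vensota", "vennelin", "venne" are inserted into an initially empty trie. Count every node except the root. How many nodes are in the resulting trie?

Trace insertions, counting only characters that open a new branch:
  "venrundor" → 9 new (v, e, n, r, u, n, d, o, r)
  "venrunvilin" → prefix "venrun" already present; 5 new (v, i, l, i, n)
  "venvitor" → prefix "ven" already present; 5 new (v, i, t, o, r)
  "vende" → prefix "ven" already present; 2 new (d, e)
  "sode" → 4 new (s, o, d, e)
  "venfen" → prefix "ven" already present; 3 new (f, e, n)
  "ta" → 2 new (t, a)
  "venvenven" → prefix "venv" already present; 5 new (e, n, v, e, n)
  "venmivensar" → prefix "ven" already present; 8 new (m, i, v, e, n, s, a, r)
  "mitor" → 5 new (m, i, t, o, r)
  "vensota" → prefix "ven" already present; 4 new (s, o, t, a)
  "vennelin" → prefix "ven" already present; 5 new (n, e, l, i, n)
  "venne" → prefix "venne" already present; 0 new (none)
Total nodes = 9 + 5 + 5 + 2 + 4 + 3 + 2 + 5 + 8 + 5 + 4 + 5 + 0 = 57

57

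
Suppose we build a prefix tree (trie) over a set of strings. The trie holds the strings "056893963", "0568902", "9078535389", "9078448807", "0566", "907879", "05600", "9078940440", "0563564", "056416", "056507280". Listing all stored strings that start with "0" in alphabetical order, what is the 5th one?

Filter for "0…" and sort: "05600", "0563564", "056416", "056507280", "0566", "0568902", "056893963"
The 5th is 0566.

0566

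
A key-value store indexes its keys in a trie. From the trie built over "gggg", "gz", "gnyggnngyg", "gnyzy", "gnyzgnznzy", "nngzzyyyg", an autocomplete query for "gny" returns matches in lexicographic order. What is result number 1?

DFS of the "gny" subtree visits, in order: "gnyggnngyg", "gnyzgnznzy", "gnyzy"
The 1st is gnyggnngyg.

gnyggnngyg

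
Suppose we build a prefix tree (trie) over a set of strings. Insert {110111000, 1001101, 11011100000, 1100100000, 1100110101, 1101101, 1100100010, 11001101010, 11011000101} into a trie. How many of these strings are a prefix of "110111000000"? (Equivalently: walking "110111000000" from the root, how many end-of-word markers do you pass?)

Check each prefix of "110111000000" against the stored set — each match is an end-marker on the path.
Prefixes of the query that are stored words: "110111000", "11011100000"
Count: 2

2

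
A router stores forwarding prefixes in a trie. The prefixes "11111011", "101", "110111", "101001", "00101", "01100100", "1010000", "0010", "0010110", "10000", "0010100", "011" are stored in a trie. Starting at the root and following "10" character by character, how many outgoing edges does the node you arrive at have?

Walk "10" from the root, arriving at one node.
Characters that immediately follow "10" among the stored strings: {0, 1}.
That node has 2 child edges.

2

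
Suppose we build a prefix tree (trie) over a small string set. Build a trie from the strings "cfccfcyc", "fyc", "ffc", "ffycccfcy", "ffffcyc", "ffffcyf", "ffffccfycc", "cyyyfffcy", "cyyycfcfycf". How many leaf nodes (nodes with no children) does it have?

9

Leaves are exactly the stored words that no other stored word extends.
Those words: "cfccfcyc", "cyyycfcfycf", "cyyyfffcy", "ffc", "ffffccfycc", "ffffcyc", "ffffcyf", "ffycccfcy", "fyc"
Leaf count: 9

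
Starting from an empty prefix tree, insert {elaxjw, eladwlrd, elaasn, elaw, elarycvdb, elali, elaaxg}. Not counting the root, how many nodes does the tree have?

Trie structure (* marks end of a word):
(root)
└─ e
   └─ l
      └─ a
         ├─ a
         │  ├─ s
         │  │  └─ n *
         │  └─ x
         │     └─ g *
         ├─ d
         │  └─ w
         │     └─ l
         │        └─ r
         │           └─ d *
         ├─ l
         │  └─ i *
         ├─ r
         │  └─ y
         │     └─ c
         │        └─ v
         │           └─ d
         │              └─ b *
         ├─ w *
         └─ x
            └─ j
               └─ w *
Counting every labelled node above: 25.

25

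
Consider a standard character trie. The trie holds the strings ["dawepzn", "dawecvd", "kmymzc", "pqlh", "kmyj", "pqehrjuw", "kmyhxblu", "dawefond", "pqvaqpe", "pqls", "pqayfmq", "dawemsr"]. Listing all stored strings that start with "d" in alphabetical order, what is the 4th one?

dawepzn

Filter for "d…" and sort: "dawecvd", "dawefond", "dawemsr", "dawepzn"
Position 4: dawepzn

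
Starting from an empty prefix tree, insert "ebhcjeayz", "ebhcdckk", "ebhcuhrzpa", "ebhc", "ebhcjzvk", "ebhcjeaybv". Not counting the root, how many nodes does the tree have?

24

Trie structure (* marks end of a word):
(root)
└─ e
   └─ b
      └─ h
         └─ c *
            ├─ d
            │  └─ c
            │     └─ k
            │        └─ k *
            ├─ j
            │  ├─ e
            │  │  └─ a
            │  │     └─ y
            │  │        ├─ b
            │  │        │  └─ v *
            │  │        └─ z *
            │  └─ z
            │     └─ v
            │        └─ k *
            └─ u
               └─ h
                  └─ r
                     └─ z
                        └─ p
                           └─ a *
Counting every labelled node above: 24.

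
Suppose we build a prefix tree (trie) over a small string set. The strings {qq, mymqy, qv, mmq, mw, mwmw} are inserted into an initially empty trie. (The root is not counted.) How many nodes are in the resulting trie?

Trie structure (* marks end of a word):
(root)
├─ m
│  ├─ m
│  │  └─ q *
│  ├─ w *
│  │  └─ m
│  │     └─ w *
│  └─ y
│     └─ m
│        └─ q
│           └─ y *
└─ q
   ├─ q *
   └─ v *
Counting every labelled node above: 13.

13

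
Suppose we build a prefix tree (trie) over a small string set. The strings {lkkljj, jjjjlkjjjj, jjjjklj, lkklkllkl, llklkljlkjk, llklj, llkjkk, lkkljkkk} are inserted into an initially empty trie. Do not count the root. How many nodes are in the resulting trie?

For each word, the new-node count is its length minus the longest prefix already in the trie:
  "lkkljj" → 6 new (l, k, k, l, j, j)
  "jjjjlkjjjj" → 10 new (j, j, j, j, l, k, j, j, j, j)
  "jjjjklj" → prefix "jjjj" already present; 3 new (k, l, j)
  "lkklkllkl" → prefix "lkkl" already present; 5 new (k, l, l, k, l)
  "llklkljlkjk" → prefix "l" already present; 10 new (l, k, l, k, l, j, l, k, j, k)
  "llklj" → prefix "llkl" already present; 1 new (j)
  "llkjkk" → prefix "llk" already present; 3 new (j, k, k)
  "lkkljkkk" → prefix "lkklj" already present; 3 new (k, k, k)
Total nodes = 6 + 10 + 3 + 5 + 10 + 1 + 3 + 3 = 41

41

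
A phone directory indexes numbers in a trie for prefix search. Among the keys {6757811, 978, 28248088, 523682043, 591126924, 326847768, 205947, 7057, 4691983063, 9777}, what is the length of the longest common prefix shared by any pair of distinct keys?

The deepest shared node is where two words last agree before diverging.
"9777" and "978" agree on "97" (2 characters) before diverging; nothing deeper is shared.
Longest shared-prefix length: 2

2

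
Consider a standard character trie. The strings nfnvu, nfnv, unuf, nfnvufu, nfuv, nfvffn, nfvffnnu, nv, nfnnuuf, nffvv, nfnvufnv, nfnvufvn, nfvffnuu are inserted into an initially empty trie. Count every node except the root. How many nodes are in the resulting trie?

33

Insert word by word; a character creates a node only if that edge doesn't already exist:
  "nfnvu" → 5 new (n, f, n, v, u)
  "nfnv" → prefix "nfnv" already present; 0 new (none)
  "unuf" → 4 new (u, n, u, f)
  "nfnvufu" → prefix "nfnvu" already present; 2 new (f, u)
  "nfuv" → prefix "nf" already present; 2 new (u, v)
  "nfvffn" → prefix "nf" already present; 4 new (v, f, f, n)
  "nfvffnnu" → prefix "nfvffn" already present; 2 new (n, u)
  "nv" → prefix "n" already present; 1 new (v)
  "nfnnuuf" → prefix "nfn" already present; 4 new (n, u, u, f)
  "nffvv" → prefix "nf" already present; 3 new (f, v, v)
  "nfnvufnv" → prefix "nfnvuf" already present; 2 new (n, v)
  "nfnvufvn" → prefix "nfnvuf" already present; 2 new (v, n)
  "nfvffnuu" → prefix "nfvffn" already present; 2 new (u, u)
Total nodes = 5 + 0 + 4 + 2 + 2 + 4 + 2 + 1 + 4 + 3 + 2 + 2 + 2 = 33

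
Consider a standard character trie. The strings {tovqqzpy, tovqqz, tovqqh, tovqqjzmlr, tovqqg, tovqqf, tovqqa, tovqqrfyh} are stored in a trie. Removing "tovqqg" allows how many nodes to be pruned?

Walk "tovqqg" from the leaf back toward the root, removing each node that no remaining word uses.
The suffix "g" (1 node) is used only by "tovqqg"; the node for "tovqq" still has the child "z", so pruning stops there.
Nodes removed: 1

1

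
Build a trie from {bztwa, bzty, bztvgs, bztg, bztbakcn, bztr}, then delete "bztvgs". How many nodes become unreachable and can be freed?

3

Walk "bztvgs" from the leaf back toward the root, removing each node that no remaining word uses.
The suffix "vgs" (3 nodes) is used only by "bztvgs"; the node for "bzt" still has the child "w", so pruning stops there.
Nodes removed: 3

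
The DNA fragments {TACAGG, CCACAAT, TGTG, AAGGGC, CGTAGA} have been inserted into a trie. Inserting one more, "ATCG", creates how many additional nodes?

3

"A" is already a path in the trie; the remaining "TCG" must be added.
So 4 − 1 = 3 new nodes.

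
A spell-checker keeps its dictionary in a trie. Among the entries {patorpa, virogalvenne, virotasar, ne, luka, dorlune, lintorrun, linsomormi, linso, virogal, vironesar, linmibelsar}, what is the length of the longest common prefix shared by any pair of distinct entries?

7

The deepest shared node is where two words last agree before diverging.
e.g. "virogal" and "virogalvenne" share the prefix "virogal" of length 7; no pair shares a longer one.
Longest shared-prefix length: 7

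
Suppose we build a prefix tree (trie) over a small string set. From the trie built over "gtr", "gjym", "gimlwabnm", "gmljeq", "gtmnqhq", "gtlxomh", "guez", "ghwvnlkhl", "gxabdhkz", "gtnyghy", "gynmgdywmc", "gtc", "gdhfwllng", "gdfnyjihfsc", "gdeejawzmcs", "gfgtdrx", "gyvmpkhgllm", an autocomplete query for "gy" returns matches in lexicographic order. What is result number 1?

gynmgdywmc

Words with prefix "gy", in lexicographic order: "gynmgdywmc", "gyvmpkhgllm"
Position 1: gynmgdywmc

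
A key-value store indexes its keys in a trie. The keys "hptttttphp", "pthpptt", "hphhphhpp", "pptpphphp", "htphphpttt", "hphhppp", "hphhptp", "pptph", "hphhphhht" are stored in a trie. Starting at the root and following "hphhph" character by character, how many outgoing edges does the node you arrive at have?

1

The children of the "hphhph" node are the distinct next characters among strings starting with "hphhph".
Characters that immediately follow "hphhph" among the stored strings: {h}.
That node has 1 child edge.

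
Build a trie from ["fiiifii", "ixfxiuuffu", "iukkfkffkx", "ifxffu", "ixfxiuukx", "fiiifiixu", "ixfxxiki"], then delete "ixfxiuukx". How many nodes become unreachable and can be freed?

A node on "ixfxiuukx"'s path can go only if nothing else ends at it or branches off below it.
The suffix "kx" (2 nodes) is used only by "ixfxiuukx"; the node for "ixfxiuu" still has the child "f", so pruning stops there.
Nodes removed: 2

2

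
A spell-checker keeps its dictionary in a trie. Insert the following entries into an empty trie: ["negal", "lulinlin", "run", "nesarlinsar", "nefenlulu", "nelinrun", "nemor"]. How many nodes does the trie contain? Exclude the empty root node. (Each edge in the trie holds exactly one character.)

For each word, the new-node count is its length minus the longest prefix already in the trie:
  "negal" → 5 new (n, e, g, a, l)
  "lulinlin" → 8 new (l, u, l, i, n, l, i, n)
  "run" → 3 new (r, u, n)
  "nesarlinsar" → prefix "ne" already present; 9 new (s, a, r, l, i, n, s, a, r)
  "nefenlulu" → prefix "ne" already present; 7 new (f, e, n, l, u, l, u)
  "nelinrun" → prefix "ne" already present; 6 new (l, i, n, r, u, n)
  "nemor" → prefix "ne" already present; 3 new (m, o, r)
Total nodes = 5 + 8 + 3 + 9 + 7 + 6 + 3 = 41

41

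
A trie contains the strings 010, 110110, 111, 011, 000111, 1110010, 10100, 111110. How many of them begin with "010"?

Walk to "010"; the words in its subtree are exactly those with that prefix.
Words under "010": 010
Count: 1

1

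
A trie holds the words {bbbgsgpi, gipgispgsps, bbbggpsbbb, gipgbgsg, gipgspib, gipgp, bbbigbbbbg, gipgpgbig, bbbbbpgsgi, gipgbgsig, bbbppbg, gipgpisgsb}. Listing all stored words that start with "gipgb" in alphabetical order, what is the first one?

Words with prefix "gipgb", in lexicographic order: "gipgbgsg", "gipgbgsig"
Position 1: gipgbgsg

gipgbgsg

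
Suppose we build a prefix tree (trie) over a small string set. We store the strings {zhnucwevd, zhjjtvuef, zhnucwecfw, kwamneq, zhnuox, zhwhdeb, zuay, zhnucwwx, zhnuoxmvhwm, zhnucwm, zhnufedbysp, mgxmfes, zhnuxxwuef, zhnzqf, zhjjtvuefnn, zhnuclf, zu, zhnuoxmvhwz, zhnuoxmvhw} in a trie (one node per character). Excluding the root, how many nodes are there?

For each word, the new-node count is its length minus the longest prefix already in the trie:
  "zhnucwevd" → 9 new (z, h, n, u, c, w, e, v, d)
  "zhjjtvuef" → prefix "zh" already present; 7 new (j, j, t, v, u, e, f)
  "zhnucwecfw" → prefix "zhnucwe" already present; 3 new (c, f, w)
  "kwamneq" → 7 new (k, w, a, m, n, e, q)
  "zhnuox" → prefix "zhnu" already present; 2 new (o, x)
  "zhwhdeb" → prefix "zh" already present; 5 new (w, h, d, e, b)
  "zuay" → prefix "z" already present; 3 new (u, a, y)
  "zhnucwwx" → prefix "zhnucw" already present; 2 new (w, x)
  "zhnuoxmvhwm" → prefix "zhnuox" already present; 5 new (m, v, h, w, m)
  "zhnucwm" → prefix "zhnucw" already present; 1 new (m)
  "zhnufedbysp" → prefix "zhnu" already present; 7 new (f, e, d, b, y, s, p)
  "mgxmfes" → 7 new (m, g, x, m, f, e, s)
  "zhnuxxwuef" → prefix "zhnu" already present; 6 new (x, x, w, u, e, f)
  "zhnzqf" → prefix "zhn" already present; 3 new (z, q, f)
  "zhjjtvuefnn" → prefix "zhjjtvuef" already present; 2 new (n, n)
  "zhnuclf" → prefix "zhnuc" already present; 2 new (l, f)
  "zu" → prefix "zu" already present; 0 new (none)
  "zhnuoxmvhwz" → prefix "zhnuoxmvhw" already present; 1 new (z)
  "zhnuoxmvhw" → prefix "zhnuoxmvhw" already present; 0 new (none)
Total nodes = 9 + 7 + 3 + 7 + 2 + 5 + 3 + 2 + 5 + 1 + 7 + 7 + 6 + 3 + 2 + 2 + 0 + 1 + 0 = 72

72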